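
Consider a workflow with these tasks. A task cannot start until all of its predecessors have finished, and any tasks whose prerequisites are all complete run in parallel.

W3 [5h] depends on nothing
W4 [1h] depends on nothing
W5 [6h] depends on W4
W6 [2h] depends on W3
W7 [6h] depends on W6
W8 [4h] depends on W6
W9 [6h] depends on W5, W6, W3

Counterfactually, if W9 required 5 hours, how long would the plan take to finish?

Baseline: W4→W5→W9 = 1+6+6 = 13 → 13 hours.
Since W9 is critical, the -1 change carries straight to that chain (now 12 hours).
The binding chain switches to W3→W6→W7 = 5+2+6 = 13; finish 13 hours.

13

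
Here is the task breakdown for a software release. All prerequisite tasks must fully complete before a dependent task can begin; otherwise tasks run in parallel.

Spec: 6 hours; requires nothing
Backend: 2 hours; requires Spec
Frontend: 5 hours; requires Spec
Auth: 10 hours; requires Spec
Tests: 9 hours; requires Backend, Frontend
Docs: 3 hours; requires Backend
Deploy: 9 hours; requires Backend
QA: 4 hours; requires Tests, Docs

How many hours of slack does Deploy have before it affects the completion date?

Critical path: Spec→Frontend→Tests→QA = 6+5+9+4 = 24, so the finish is 24 hours.
Longest path through Deploy: 17 hours (earliest finish 17, latest finish 24).
Slack of Deploy = 15 − 8 = 7 hours.

7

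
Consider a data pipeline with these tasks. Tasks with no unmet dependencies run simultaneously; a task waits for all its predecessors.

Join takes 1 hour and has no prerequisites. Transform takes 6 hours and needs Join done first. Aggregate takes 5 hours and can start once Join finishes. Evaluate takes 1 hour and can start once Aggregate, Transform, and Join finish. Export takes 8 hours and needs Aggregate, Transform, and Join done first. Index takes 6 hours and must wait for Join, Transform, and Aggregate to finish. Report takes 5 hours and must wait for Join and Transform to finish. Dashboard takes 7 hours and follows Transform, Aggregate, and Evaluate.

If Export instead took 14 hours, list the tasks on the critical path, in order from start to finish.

Join, Transform, Export

Critical path before the change: Join→Transform→Export = 1+6+8 = 15 giving 15 hours.
Since Export is critical, the +6 change carries straight to that chain (now 21 hours).
No other chain overtakes it, so the finish is 21 hours.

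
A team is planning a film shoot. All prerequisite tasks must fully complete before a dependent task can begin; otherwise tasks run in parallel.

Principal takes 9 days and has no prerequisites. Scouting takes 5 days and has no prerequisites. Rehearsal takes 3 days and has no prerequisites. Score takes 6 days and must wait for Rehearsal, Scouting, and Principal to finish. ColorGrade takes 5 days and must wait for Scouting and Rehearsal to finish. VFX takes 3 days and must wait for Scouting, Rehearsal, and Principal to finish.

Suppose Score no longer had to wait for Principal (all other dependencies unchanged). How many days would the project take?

12

Before: longest chain Principal→Score = 9+6 = 15, finish 15.
Without Principal→Score, Score's earliest start moves from 9 to 5.
The longest chain is now Principal→VFX = 9+3 = 12, so the project takes 12 days.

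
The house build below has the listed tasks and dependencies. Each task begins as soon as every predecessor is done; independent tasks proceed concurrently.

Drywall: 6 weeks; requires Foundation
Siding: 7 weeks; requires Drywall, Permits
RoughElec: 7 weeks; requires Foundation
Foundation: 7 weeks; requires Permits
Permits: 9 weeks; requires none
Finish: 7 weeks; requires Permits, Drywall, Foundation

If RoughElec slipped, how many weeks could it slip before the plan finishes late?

6

The longest chain is Permits→Foundation→Drywall→Siding = 9+7+6+7 = 29; overall finish 29 weeks.
RoughElec finishes as early as 23 and must finish by 29.
Slack of RoughElec = 22 − 16 = 6 weeks.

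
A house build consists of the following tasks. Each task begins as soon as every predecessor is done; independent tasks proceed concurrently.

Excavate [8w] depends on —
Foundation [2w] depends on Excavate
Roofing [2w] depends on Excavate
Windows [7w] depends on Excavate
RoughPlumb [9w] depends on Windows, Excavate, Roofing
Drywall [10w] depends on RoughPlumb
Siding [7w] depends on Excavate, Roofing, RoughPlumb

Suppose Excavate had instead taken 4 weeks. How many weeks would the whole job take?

30

The binding path is Excavate→Windows→RoughPlumb→Drywall = 8+7+9+10 = 34; finish at 34 weeks.
Excavate lies on that path, so at 4 weeks the path becomes 30 weeks.
The critical path is still Excavate→Windows→RoughPlumb→Drywall; finish is now 30 weeks.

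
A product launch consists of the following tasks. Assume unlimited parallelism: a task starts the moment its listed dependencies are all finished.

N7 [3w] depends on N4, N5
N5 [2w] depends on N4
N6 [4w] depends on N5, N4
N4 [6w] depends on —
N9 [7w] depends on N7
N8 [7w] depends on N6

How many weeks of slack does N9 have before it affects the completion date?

N4→N5→N6→N8 = 6+2+4+7 = 19 sets the makespan at 19 weeks.
Longest path through N9: 18 weeks (earliest finish 18, latest finish 19).
Slack of N9 = 12 − 11 = 1 week.

1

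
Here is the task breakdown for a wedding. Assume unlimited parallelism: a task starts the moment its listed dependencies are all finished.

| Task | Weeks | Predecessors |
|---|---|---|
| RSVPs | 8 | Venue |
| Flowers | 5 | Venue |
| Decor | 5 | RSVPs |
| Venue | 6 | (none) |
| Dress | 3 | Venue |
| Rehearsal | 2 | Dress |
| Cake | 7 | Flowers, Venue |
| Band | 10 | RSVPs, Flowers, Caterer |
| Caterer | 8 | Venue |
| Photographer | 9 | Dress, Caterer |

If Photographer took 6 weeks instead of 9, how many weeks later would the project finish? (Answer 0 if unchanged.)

Critical path before the change: Venue→Caterer→Band = 6+8+10 = 24 giving 24 weeks.
Photographer is off the critical path — its longest chain is 23 weeks, giving 1 of slack.
That remains the longest chain; total 24 weeks.
Change in finish: 24 − 24 = +0 weeks.

0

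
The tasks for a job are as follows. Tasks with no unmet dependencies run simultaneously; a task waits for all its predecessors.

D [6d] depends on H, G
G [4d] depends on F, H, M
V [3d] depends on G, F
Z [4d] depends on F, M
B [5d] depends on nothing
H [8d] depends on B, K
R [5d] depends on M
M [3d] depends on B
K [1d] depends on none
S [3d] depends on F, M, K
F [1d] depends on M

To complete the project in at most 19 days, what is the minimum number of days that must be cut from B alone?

Current finish: 23 days; target: 19.
B is on every critical path, so each day cut from B cuts the finish by one (this holds down to a finish of 19).
Need 23 − 19 = 4 days off B → B becomes 1 day, finish becomes 19.

4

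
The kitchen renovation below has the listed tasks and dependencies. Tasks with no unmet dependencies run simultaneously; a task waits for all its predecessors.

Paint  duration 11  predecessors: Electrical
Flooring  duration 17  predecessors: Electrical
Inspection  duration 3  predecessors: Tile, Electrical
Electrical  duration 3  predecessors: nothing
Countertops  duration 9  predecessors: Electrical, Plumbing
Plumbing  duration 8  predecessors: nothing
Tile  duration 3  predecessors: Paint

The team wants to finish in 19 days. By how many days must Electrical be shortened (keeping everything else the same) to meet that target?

Current finish: 20 days; target: 19.
Electrical is on every critical path, so each day cut from Electrical cuts the finish by one (this holds down to a finish of 18).
Need 20 − 19 = 1 day off Electrical → Electrical becomes 2 days, finish becomes 19.

1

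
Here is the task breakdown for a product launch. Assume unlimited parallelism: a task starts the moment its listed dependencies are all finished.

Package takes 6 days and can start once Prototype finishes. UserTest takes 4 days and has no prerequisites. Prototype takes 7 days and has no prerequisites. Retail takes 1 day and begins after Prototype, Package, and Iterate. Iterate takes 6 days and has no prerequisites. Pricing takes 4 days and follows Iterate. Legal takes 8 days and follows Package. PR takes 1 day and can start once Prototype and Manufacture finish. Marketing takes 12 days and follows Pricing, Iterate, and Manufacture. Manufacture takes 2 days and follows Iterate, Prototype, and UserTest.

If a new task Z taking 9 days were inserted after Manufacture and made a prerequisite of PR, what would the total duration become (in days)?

22

Originally the job takes 22 days.
With Z inserted, PR now waits for max(Prototype, Manufacture, Z).
New critical path: Iterate→Pricing→Marketing = 6+4+12 = 22 ⇒ 22 days.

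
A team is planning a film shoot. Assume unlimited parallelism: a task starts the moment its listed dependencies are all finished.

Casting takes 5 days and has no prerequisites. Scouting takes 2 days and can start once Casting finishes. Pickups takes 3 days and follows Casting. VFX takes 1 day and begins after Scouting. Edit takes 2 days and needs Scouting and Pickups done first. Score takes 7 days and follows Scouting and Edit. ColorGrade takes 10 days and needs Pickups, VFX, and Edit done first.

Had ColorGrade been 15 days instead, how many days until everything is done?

25

As given, the longest chain is Casting→Pickups→Edit→ColorGrade = 5+3+2+10 = 20, so the finish is 20 days.
ColorGrade is on the critical path; changing it to 15 makes that path 25 days.
No other chain overtakes it, so the finish is 25 days.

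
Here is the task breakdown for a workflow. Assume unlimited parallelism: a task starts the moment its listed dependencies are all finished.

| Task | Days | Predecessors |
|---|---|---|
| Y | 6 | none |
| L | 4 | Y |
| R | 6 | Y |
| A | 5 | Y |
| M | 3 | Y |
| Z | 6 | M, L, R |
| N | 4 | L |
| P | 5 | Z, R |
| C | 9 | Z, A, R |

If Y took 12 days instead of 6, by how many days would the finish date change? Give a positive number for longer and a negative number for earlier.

The binding path is Y→R→Z→C = 6+6+6+9 = 27; finish at 27 days.
Since Y is critical, the +6 change carries straight to that chain (now 33 days).
That remains the longest chain; total 33 days.
Change in finish: 33 − 27 = +6 days.

6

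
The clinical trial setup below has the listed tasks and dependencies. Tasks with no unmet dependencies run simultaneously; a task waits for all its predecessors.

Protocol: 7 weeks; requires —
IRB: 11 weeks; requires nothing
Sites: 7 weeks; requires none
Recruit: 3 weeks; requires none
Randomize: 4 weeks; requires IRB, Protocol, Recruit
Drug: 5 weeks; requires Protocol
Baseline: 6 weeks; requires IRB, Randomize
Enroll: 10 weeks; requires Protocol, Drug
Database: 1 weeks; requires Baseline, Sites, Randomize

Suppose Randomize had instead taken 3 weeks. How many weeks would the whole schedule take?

22

Baseline: IRB→Randomize→Baseline→Database = 11+4+6+1 = 22 → 22 weeks.
Randomize is on the critical path; changing it to 3 makes that path 21 weeks.
The binding chain switches to Protocol→Drug→Enroll = 7+5+10 = 22; finish 22 weeks.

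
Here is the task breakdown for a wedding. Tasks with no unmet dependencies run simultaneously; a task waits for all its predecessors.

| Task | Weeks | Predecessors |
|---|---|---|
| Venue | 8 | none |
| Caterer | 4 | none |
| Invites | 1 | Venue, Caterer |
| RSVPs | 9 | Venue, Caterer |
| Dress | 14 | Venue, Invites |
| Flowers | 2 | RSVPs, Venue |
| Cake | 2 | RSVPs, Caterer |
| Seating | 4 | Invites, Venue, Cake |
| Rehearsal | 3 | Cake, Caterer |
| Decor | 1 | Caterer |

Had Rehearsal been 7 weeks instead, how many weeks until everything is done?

Baseline: Venue→Invites→Dress = 8+1+14 = 23 → 23 weeks.
The longest path through Rehearsal is only 22 weeks, so Rehearsal has float 1.
New critical path: Venue→RSVPs→Cake→Rehearsal = 8+9+2+7 = 26 ⇒ 26 weeks.

26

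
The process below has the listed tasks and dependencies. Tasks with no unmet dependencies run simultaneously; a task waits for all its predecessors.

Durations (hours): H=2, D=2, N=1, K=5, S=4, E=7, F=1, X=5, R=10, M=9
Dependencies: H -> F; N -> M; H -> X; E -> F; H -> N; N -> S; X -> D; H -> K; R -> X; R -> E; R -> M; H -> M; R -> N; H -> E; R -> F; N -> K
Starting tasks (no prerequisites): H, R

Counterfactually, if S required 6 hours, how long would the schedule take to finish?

Critical path before the change: R→N→M = 10+1+9 = 20 giving 20 hours.
S has 5 hours of float (longest path through it is 15).
That remains the longest chain; total 20 hours.

20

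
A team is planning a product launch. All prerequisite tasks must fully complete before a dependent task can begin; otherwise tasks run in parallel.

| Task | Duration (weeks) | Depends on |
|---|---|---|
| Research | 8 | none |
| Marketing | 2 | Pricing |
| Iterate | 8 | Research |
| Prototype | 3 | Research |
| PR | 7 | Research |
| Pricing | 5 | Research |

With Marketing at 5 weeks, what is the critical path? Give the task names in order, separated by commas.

As given, the longest chain is Research→Iterate = 8+8 = 16, so the finish is 16 weeks.
The longest path through Marketing is only 15 weeks, so Marketing has float 1.
Now Research→Pricing→Marketing = 8+5+5 = 18 is longest, so the finish becomes 18 weeks.

Research, Pricing, Marketing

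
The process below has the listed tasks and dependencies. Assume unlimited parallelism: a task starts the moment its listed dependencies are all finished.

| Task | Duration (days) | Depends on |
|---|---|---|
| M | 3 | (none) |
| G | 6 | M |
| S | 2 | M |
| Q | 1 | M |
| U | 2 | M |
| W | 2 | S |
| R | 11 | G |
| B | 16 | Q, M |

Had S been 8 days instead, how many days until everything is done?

20

The binding path is M→G→R = 3+6+11 = 20; finish at 20 days.
S is off the critical path — its longest chain is 7 days, giving 13 of slack.
The critical path is still M→G→R; finish is now 20 days.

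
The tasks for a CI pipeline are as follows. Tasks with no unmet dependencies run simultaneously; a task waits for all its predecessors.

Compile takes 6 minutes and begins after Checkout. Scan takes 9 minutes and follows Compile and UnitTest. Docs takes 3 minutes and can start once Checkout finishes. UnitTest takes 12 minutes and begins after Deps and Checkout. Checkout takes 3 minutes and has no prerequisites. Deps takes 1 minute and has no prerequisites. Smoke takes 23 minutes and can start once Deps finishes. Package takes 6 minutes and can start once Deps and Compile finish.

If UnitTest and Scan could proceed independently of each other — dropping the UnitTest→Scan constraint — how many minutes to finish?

Original critical path: Checkout→UnitTest→Scan = 3+12+9 = 24 ⇒ 24 minutes.
Without UnitTest→Scan, Scan's earliest start moves from 15 to 9.
New critical path: Deps→Smoke = 1+23 = 24 ⇒ 24 minutes.

24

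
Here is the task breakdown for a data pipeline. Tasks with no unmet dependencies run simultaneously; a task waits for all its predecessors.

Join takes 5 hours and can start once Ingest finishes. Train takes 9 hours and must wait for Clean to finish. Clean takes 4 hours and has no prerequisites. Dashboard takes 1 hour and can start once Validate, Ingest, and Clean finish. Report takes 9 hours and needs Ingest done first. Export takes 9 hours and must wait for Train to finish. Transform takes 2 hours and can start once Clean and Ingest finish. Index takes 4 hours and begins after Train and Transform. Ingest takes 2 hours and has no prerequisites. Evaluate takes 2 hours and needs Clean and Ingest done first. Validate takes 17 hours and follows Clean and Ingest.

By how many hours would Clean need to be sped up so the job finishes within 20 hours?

2

Current finish: 22 hours; target: 20.
Clean is on every critical path, so each hour cut from Clean cuts the finish by one (this holds down to a finish of 20).
Need 22 − 20 = 2 hours off Clean → Clean becomes 2 hours, finish becomes 20.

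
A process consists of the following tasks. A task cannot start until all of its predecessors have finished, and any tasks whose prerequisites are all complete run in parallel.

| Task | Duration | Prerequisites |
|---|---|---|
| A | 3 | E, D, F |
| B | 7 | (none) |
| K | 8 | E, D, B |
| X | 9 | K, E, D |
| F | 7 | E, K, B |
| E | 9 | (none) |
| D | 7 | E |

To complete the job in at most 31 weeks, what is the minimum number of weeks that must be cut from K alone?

3

Current finish: 34 weeks; target: 31.
K is on every critical path, so each week cut from K cuts the finish by one (this holds down to a finish of 27).
Need 34 − 31 = 3 weeks off K → K becomes 5 weeks, finish becomes 31.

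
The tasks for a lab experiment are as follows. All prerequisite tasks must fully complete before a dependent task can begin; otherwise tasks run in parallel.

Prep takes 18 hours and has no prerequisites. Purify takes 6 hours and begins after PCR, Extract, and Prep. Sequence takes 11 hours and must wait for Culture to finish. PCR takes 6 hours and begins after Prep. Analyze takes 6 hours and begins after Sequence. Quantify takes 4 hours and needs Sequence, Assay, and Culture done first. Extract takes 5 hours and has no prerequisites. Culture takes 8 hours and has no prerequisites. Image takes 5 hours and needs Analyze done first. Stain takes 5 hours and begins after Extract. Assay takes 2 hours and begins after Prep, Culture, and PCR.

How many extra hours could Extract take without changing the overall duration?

Critical path: Prep→PCR→Purify = 18+6+6 = 30, so the finish is 30 hours.
The longest chain containing Extract totals 11 hours.
Float = 30 − 11 = 19.

19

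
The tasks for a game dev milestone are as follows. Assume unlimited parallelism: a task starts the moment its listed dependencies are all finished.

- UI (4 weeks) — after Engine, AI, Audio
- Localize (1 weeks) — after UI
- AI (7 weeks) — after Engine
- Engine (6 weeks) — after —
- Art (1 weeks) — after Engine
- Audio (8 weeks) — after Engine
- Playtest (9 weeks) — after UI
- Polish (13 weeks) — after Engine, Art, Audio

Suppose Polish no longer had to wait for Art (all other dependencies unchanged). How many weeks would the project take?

27

With the dependency in place, Engine→Audio→UI→Playtest = 6+8+4+9 = 27 sets the finish at 27 weeks.
Dropping Art→Polish doesn't change Polish's earliest start (14); another predecessor still binds.
New critical path: Engine→Audio→UI→Playtest = 6+8+4+9 = 27 ⇒ 27 weeks.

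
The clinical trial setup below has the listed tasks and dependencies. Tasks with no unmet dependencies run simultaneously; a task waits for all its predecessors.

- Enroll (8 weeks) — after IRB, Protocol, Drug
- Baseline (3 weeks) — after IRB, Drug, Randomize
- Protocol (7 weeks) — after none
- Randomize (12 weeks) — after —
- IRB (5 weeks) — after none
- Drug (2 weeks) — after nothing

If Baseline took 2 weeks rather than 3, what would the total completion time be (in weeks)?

15

Baseline: Randomize→Baseline = 12+3 = 15 → 15 weeks.
Since Baseline is critical, the -1 change carries straight to that chain (now 14 weeks).
New critical path: Protocol→Enroll = 7+8 = 15 ⇒ 15 weeks.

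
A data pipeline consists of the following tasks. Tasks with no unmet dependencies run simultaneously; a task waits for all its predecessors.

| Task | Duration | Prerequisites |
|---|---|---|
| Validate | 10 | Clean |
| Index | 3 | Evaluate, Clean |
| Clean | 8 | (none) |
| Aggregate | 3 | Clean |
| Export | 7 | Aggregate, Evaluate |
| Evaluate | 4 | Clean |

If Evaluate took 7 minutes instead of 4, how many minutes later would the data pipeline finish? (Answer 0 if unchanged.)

As given, the longest chain is Clean→Evaluate→Export = 8+4+7 = 19, so the finish is 19 minutes.
Evaluate lies on that path, so at 7 minutes the path becomes 22 minutes.
The critical path is still Clean→Evaluate→Export; finish is now 22 minutes.
Change in finish: 22 − 19 = +3 minutes.

3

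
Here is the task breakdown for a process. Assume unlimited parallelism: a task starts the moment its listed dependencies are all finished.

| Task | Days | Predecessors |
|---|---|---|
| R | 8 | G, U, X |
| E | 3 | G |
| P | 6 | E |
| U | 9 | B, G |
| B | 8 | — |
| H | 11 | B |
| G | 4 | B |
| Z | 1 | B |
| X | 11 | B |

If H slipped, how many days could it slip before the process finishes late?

10

B→G→U→R = 8+4+9+8 = 29 sets the makespan at 29 days.
Longest path through H: 19 days (earliest finish 19, latest finish 29).
Slack of H = 18 − 8 = 10 days.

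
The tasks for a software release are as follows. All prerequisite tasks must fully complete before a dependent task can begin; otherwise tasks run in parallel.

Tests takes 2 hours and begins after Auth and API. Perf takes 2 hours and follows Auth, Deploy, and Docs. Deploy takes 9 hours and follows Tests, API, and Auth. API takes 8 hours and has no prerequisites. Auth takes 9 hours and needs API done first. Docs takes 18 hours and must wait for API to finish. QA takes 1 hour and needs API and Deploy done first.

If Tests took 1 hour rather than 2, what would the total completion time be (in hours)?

29

Critical path before the change: API→Auth→Tests→Deploy→Perf = 8+9+2+9+2 = 30 giving 30 hours.
Since Tests is critical, the -1 change carries straight to that chain (now 29 hours).
No other chain overtakes it, so the finish is 29 hours.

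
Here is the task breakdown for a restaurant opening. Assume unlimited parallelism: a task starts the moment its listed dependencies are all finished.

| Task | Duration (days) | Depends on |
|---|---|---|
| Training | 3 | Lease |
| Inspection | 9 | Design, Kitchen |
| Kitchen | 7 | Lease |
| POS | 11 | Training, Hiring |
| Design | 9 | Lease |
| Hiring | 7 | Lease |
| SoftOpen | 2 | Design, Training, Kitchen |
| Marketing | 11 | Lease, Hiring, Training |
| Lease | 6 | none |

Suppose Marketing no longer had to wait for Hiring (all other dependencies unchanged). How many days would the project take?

24

Before: longest chain Lease→Design→Inspection = 6+9+9 = 24, finish 24.
Without Hiring→Marketing, Marketing's earliest start moves from 13 to 9.
The longest chain is now Lease→Design→Inspection = 6+9+9 = 24, so the project takes 24 days.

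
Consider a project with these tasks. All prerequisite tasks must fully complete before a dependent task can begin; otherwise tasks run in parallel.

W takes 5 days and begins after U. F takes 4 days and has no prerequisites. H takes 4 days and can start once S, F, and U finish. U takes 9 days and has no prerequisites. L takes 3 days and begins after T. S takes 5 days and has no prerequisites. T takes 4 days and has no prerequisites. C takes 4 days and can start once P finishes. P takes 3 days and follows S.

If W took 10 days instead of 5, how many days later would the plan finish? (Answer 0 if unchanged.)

The binding path is U→W = 9+5 = 14; finish at 14 days.
W lies on that path, so at 10 days the path becomes 19 days.
The critical path is still U→W; finish is now 19 days.
Change in finish: 19 − 14 = +5 days.

5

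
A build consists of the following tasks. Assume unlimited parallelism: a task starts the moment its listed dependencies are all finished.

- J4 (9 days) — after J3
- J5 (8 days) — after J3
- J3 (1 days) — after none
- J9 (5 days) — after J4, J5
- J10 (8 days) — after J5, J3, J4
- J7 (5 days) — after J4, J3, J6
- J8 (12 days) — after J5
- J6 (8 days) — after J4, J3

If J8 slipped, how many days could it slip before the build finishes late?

Critical path: J3→J4→J6→J7 = 1+9+8+5 = 23, so the finish is 23 days.
J8 finishes as early as 21 and must finish by 23.
So J8 can slip 23 − 21 = 2 days.

2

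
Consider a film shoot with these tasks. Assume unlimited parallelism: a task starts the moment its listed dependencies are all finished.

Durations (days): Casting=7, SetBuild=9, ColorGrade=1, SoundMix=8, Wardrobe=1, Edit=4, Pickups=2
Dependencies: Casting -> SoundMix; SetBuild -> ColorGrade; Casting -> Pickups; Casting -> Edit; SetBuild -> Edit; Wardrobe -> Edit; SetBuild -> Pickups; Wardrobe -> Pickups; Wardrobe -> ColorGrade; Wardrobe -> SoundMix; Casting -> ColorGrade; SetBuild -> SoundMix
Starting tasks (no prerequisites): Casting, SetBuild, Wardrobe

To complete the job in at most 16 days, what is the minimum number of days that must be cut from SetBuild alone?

1

Current finish: 17 days; target: 16.
SetBuild is on every critical path, so each day cut from SetBuild cuts the finish by one (this holds down to a finish of 15).
Need 17 − 16 = 1 day off SetBuild → SetBuild becomes 8 days, finish becomes 16.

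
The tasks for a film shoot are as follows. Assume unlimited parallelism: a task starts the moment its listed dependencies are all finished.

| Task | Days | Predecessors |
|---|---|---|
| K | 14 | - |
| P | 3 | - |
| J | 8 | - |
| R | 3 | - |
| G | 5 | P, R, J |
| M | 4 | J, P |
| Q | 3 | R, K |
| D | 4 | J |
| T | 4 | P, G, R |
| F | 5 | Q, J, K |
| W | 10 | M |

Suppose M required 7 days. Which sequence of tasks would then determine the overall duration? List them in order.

J, M, W

The binding path is J→M→W = 8+4+10 = 22; finish at 22 days.
Since M is critical, the +3 change carries straight to that chain (now 25 days).
The critical path is still J→M→W; finish is now 25 days.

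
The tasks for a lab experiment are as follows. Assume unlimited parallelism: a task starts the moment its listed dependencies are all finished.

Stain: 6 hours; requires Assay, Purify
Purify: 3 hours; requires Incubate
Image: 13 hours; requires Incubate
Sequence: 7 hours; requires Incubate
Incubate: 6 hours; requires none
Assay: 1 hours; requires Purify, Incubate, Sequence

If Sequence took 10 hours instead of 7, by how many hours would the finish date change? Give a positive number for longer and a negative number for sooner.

3

Critical path before the change: Incubate→Sequence→Assay→Stain = 6+7+1+6 = 20 giving 20 hours.
Sequence lies on that path, so at 10 hours the path becomes 23 hours.
That remains the longest chain; total 23 hours.
Change in finish: 23 − 20 = +3 hours.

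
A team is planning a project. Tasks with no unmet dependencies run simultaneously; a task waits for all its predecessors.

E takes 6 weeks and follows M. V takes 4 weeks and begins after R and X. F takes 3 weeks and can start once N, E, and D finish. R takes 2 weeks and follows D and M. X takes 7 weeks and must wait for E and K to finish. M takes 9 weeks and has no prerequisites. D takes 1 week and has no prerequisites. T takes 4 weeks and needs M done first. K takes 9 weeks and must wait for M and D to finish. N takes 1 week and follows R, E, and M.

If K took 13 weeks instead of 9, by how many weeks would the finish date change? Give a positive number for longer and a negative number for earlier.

Actual critical path: M→K→X→V = 9+9+7+4 = 29 ⇒ 29 weeks.
Since K is critical, the +4 change carries straight to that chain (now 33 weeks).
That remains the longest chain; total 33 weeks.
Change in finish: 33 − 29 = +4 weeks.

4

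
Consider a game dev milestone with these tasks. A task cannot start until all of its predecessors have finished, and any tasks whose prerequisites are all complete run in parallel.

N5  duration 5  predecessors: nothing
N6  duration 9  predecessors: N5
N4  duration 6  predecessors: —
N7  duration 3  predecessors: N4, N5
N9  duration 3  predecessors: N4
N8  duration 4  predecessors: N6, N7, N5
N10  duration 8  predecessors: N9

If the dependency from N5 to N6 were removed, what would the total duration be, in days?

17

Original critical path: N5→N6→N8 = 5+9+4 = 18 ⇒ 18 days.
Without N5→N6, N6's earliest start moves from 5 to 0.
New critical path: N4→N9→N10 = 6+3+8 = 17 ⇒ 17 days.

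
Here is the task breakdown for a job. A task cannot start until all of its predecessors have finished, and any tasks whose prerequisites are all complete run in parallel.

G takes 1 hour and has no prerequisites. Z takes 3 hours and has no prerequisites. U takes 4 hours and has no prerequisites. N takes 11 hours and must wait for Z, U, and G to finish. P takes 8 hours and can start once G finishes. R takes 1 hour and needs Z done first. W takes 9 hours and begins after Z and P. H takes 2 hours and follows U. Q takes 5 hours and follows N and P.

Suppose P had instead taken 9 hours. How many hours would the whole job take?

20

The binding path is U→N→Q = 4+11+5 = 20; finish at 20 hours.
The longest path through P is only 18 hours, so P has float 2.
The critical path is still U→N→Q; finish is now 20 hours.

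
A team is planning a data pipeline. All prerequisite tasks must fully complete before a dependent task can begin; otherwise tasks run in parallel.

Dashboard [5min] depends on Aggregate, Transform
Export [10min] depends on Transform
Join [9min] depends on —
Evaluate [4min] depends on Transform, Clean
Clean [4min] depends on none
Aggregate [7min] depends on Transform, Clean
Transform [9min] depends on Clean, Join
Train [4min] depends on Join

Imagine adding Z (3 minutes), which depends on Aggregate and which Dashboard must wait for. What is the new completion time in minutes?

33

Originally the data pipeline takes 30 minutes.
With Z inserted, Dashboard now waits for max(Aggregate, Transform, Z).
New critical path: Join→Transform→Aggregate→Z→Dashboard = 9+9+7+3+5 = 33 ⇒ 33 minutes.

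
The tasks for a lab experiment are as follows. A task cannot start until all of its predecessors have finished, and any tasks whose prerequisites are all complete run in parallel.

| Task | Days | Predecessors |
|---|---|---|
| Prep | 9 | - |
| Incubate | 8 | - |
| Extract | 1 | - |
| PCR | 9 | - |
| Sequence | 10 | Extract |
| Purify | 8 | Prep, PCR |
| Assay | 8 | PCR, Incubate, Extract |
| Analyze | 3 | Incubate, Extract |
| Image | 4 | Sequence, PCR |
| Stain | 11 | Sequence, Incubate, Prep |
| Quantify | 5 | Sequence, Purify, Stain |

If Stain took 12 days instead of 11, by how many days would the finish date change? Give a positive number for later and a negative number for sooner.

1

Critical path before the change: Extract→Sequence→Stain→Quantify = 1+10+11+5 = 27 giving 27 days.
Stain is on the critical path; changing it to 12 makes that path 28 days.
The critical path is still Extract→Sequence→Stain→Quantify; finish is now 28 days.
Change in finish: 28 − 27 = +1 days.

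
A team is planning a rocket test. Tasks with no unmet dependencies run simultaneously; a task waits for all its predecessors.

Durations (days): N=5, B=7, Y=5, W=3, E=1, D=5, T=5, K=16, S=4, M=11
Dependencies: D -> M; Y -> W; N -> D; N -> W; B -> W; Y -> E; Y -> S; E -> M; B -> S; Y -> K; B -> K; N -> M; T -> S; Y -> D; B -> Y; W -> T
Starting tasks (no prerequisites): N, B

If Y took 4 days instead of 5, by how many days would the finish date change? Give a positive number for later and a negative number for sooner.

-1

Critical path before the change: B→Y→D→M = 7+5+5+11 = 28 giving 28 days.
Y is on the critical path; changing it to 4 makes that path 27 days.
No other chain overtakes it, so the finish is 27 days.
Change in finish: 27 − 28 = -1 days.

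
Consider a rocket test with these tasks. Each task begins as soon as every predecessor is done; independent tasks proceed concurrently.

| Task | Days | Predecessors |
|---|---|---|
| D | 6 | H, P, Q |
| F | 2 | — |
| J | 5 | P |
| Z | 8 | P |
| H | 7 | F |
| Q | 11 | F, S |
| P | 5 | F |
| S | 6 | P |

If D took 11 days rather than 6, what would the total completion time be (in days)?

35

Actual critical path: F→P→S→Q→D = 2+5+6+11+6 = 30 ⇒ 30 days.
Since D is critical, the +5 change carries straight to that chain (now 35 days).
That remains the longest chain; total 35 days.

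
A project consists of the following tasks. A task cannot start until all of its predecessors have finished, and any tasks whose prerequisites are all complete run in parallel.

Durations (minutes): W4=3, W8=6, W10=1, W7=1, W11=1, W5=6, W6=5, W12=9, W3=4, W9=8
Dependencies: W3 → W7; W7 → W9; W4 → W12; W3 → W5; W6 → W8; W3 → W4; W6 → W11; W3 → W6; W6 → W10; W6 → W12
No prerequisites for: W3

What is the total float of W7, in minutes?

5

Critical path: W3→W6→W12 = 4+5+9 = 18, so the finish is 18 minutes.
W7 finishes as early as 5 and must finish by 10.
So W7 can slip 10 − 5 = 5 minutes.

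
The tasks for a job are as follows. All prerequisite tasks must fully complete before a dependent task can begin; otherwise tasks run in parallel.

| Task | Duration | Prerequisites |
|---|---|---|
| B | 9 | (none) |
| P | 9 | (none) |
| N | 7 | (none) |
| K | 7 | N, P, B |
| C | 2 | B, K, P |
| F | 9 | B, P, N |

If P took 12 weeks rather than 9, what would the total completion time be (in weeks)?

21

Baseline: P→K→C = 9+7+2 = 18 → 18 weeks.
P lies on that path, so at 12 weeks the path becomes 21 weeks.
The critical path is still P→K→C; finish is now 21 weeks.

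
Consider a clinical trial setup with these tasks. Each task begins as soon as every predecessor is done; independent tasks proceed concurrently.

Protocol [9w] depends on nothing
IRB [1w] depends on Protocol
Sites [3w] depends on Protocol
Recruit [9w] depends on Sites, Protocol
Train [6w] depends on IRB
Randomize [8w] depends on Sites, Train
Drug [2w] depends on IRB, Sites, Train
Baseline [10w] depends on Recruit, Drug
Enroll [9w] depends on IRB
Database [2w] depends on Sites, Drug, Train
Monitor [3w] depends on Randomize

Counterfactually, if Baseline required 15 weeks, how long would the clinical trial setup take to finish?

Actual critical path: Protocol→Sites→Recruit→Baseline = 9+3+9+10 = 31 ⇒ 31 weeks.
Baseline is on the critical path; changing it to 15 makes that path 36 weeks.
No other chain overtakes it, so the finish is 36 weeks.

36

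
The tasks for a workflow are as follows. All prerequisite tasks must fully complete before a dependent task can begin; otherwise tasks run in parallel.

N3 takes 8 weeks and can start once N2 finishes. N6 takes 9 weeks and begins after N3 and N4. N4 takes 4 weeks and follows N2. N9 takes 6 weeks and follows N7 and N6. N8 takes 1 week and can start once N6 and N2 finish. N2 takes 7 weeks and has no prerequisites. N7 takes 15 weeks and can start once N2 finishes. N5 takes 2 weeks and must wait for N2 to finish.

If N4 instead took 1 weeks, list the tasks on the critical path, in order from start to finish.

N2, N3, N6, N9

Critical path before the change: N2→N3→N6→N9 = 7+8+9+6 = 30 giving 30 weeks.
The longest path through N4 is only 26 weeks, so N4 has float 4.
No other chain overtakes it, so the finish is 30 weeks.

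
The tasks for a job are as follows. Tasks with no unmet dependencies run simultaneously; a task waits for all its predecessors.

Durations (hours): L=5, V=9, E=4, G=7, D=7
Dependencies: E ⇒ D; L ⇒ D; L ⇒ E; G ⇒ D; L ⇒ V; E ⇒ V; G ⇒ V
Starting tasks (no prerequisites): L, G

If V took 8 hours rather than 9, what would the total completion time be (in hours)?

17

As given, the longest chain is L→E→V = 5+4+9 = 18, so the finish is 18 hours.
V lies on that path, so at 8 hours the path becomes 17 hours.
The critical path is still L→E→V; finish is now 17 hours.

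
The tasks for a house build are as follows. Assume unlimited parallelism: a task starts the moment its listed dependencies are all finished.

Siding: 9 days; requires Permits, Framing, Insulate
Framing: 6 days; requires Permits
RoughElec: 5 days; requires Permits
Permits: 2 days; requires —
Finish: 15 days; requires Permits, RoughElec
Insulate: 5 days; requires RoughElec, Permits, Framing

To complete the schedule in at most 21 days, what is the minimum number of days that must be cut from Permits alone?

1

Current finish: 22 days; target: 21.
Permits is on every critical path, so each day cut from Permits cuts the finish by one (this holds down to a finish of 21).
Need 22 − 21 = 1 day off Permits → Permits becomes 1 day, finish becomes 21.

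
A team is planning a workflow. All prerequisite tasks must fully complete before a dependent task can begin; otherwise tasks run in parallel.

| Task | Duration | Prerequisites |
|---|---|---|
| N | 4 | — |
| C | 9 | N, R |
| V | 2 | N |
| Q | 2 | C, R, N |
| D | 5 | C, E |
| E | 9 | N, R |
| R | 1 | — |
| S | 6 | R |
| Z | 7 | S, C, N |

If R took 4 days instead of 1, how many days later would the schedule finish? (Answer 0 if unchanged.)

As given, the longest chain is N→C→Z = 4+9+7 = 20, so the finish is 20 days.
R is off the critical path — its longest chain is 17 days, giving 3 of slack.
New critical path: R→C→Z = 4+9+7 = 20 ⇒ 20 days.
Change in finish: 20 − 20 = +0 days.

0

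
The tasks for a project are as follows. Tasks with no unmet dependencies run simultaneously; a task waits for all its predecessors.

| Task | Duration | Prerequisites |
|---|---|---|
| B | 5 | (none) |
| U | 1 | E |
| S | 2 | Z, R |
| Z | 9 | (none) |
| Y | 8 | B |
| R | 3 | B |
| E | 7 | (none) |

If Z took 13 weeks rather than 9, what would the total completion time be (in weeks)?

The binding path is B→Y = 5+8 = 13; finish at 13 weeks.
Z has 2 weeks of float (longest path through it is 11).
New critical path: Z→S = 13+2 = 15 ⇒ 15 weeks.

15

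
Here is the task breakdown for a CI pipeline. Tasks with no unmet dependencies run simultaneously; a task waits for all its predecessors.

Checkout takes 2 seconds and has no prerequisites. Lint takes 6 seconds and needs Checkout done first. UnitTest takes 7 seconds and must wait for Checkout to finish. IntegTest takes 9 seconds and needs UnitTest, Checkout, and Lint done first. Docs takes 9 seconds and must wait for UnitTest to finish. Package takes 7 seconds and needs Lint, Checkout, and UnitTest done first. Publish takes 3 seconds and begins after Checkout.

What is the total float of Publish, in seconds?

13

The longest chain is Checkout→UnitTest→IntegTest = 2+7+9 = 18; overall finish 18 seconds.
Publish finishes as early as 5 and must finish by 18.
Float = 18 − 5 = 13.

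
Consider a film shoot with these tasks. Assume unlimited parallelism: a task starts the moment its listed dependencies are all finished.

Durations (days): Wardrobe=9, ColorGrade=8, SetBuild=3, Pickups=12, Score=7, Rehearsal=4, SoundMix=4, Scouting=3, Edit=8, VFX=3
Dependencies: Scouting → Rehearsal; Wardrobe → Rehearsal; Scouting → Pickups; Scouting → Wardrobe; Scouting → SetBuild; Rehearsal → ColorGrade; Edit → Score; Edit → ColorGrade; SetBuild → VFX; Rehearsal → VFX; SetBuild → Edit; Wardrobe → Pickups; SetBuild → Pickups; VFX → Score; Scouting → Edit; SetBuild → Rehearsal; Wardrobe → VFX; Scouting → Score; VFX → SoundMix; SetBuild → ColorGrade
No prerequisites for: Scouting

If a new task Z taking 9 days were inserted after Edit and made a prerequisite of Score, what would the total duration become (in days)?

Originally the plan takes 26 days.
With Z inserted, Score now waits for max(VFX, Edit, Scouting, Z).
New critical path: Scouting→SetBuild→Edit→Z→Score = 3+3+8+9+7 = 30 ⇒ 30 days.

30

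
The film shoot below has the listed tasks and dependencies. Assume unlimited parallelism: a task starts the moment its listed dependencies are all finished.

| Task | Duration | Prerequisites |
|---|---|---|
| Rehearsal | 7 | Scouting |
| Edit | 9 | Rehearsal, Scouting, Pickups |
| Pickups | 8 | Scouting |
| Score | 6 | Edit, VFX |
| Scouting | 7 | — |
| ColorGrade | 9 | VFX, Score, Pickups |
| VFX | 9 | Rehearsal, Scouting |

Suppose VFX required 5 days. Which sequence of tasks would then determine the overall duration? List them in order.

Scouting, Pickups, Edit, Score, ColorGrade

The binding path is Scouting→Pickups→Edit→Score→ColorGrade = 7+8+9+6+9 = 39; finish at 39 days.
VFX has 1 day of float (longest path through it is 38).
The critical path is still Scouting→Pickups→Edit→Score→ColorGrade; finish is now 39 days.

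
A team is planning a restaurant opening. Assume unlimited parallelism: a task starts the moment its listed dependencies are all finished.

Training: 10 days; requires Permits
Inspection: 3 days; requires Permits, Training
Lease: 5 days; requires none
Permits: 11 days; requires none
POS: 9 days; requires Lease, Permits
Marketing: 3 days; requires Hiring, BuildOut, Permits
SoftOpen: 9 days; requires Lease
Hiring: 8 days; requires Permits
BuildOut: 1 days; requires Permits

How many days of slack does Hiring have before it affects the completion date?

2

Critical path: Permits→Training→Inspection = 11+10+3 = 24, so the finish is 24 days.
Hiring finishes as early as 19 and must finish by 21.
So Hiring can slip 21 − 19 = 2 days.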